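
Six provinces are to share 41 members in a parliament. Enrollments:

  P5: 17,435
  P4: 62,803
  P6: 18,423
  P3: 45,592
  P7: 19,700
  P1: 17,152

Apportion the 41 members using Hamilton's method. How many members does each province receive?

Total 181105; standard divisor 181105/41 ≈ 4417.195.
Standard quotas: P5 3.9471, P4 14.2178, P6 4.1707, P3 10.3215, P7 4.4598, P1 3.8830.
Lower quotas: P5 3, P4 14, P6 4, P3 10, P7 4, P1 3 (sum 38, leaving 3 seats).
Remainders in descending order: P5 0.9471, P1 0.8830, P7 0.4598, P3 0.3215, P4 0.2178, P6 0.1707.
Largest remainders: P5, P1, P7 receive the extra seats.

P5: 4, P4: 14, P6: 4, P3: 10, P7: 5, P1: 4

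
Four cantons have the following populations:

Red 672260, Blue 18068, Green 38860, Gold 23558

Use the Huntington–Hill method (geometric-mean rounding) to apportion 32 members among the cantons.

Red=28, Blue=1, Green=2, Gold=1

With divisor 24021: modified quotas Red 27.986, Blue 0.752, Green 1.618, Gold 0.981.
Geometric-mean thresholds: Red √(27·28)=27.495, Blue (min 1), Green √(1·2)=1.414, Gold (min 1).
Each quota rounded against its threshold gives Red 28, Blue 1, Green 2, Gold 1 (total 32).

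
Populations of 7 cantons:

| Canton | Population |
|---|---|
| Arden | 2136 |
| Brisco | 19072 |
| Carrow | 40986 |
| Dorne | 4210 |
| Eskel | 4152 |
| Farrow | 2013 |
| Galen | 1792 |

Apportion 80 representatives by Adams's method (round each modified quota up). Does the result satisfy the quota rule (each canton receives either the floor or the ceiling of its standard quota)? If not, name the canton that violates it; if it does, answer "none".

Standard quotas: Arden 2.298, Brisco 20.518, Carrow 44.094, Dorne 4.529, Eskel 4.467, Farrow 2.166, Galen 1.928.
Adams allocation: Arden 3, Brisco 20, Carrow 42, Dorne 5, Eskel 5, Farrow 3, Galen 2.
Carrow has quota 44.094 (lower 44, upper 45) but receives 42 — outside the quota interval.

Carrow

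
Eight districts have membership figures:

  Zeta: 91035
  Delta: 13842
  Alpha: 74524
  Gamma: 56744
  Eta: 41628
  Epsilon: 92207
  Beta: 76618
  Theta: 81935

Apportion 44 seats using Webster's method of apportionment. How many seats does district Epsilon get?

8

Standard divisor 528533/44 ≈ 12012.114; standard quotas: Zeta 7.579, Delta 1.152, Alpha 6.204, Gamma 4.724, Eta 3.466, Epsilon 7.676, Beta 6.378, Theta 6.821.
Rounding to the nearest integer gives Zeta 8, Delta 1, Alpha 6, Gamma 5, Eta 3, Epsilon 8, Beta 6, Theta 7 — total 44, matching the house size, so no adjustment is needed.
Epsilon receives 8.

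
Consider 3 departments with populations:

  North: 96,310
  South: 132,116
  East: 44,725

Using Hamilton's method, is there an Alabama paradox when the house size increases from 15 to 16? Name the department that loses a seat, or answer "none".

East

At 15 seats: North 5, South 7, East 3.
At 16 seats: North 6, South 8, East 2.
East drops from 3 to 2.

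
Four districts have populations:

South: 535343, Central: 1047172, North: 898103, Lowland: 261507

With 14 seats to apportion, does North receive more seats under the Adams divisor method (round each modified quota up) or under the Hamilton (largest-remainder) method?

Hamilton

Adams: South 3, Central 5, North 4, Lowland 2.
Hamilton: South 3, Central 5, North 5, Lowland 1.
North gets 4 under Adams and 5 under Hamilton.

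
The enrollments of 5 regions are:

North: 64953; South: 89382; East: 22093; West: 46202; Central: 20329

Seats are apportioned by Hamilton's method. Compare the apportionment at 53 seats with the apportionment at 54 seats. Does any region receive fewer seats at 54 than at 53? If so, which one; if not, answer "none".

none

At 53 seats: North 14, South 20, East 5, West 10, Central 4.
At 54 seats: North 14, South 20, East 5, West 10, Central 5.
No region's allocation decreased.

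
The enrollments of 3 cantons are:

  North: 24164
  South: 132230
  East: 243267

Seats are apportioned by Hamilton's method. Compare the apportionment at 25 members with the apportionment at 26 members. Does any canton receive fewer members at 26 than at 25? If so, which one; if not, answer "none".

At 25 seats: North 2, South 8, East 15.
At 26 seats: North 1, South 9, East 16.
North drops from 2 to 1.

North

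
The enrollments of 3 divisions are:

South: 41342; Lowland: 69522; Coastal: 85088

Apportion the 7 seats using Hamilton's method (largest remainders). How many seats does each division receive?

South=1; Lowland=3; Coastal=3

The standard divisor is 195952/7 ≈ 27993.143.
Standard quotas: South 1.4769, Lowland 2.4835, Coastal 3.0396.
Lower quotas: South 1, Lowland 2, Coastal 3 (sum 6, leaving 1 seat).
Remainders in descending order: Lowland 0.4835, South 0.4769, Coastal 0.0396.
Largest remainder: Lowland receives the extra seat.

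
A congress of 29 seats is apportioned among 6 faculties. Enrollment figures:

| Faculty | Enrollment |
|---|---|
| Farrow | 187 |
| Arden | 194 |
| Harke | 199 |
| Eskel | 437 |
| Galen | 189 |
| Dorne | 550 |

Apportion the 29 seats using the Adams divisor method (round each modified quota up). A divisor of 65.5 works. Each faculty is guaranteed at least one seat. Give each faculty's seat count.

Farrow 3; Arden 3; Harke 4; Eskel 7; Galen 3; Dorne 9

With modified divisor 65.5: modified quotas Farrow 2.855, Arden 2.962, Harke 3.038, Eskel 6.672, Galen 2.885, Dorne 8.397.
Rounding up: Farrow 3, Arden 3, Harke 4, Eskel 7, Galen 3, Dorne 9 (total 29).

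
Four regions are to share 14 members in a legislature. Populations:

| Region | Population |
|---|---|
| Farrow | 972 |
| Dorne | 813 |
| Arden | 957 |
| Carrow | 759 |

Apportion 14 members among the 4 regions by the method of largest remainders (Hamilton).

Standard divisor: 3501 ÷ 14 ≈ 250.071.
Standard quotas: Farrow 3.887, Dorne 3.251, Arden 3.827, Carrow 3.035.
Lower quotas: Farrow 3, Dorne 3, Arden 3, Carrow 3 (sum 12, leaving 2 seats).
Remainders in descending order: Farrow 0.887, Arden 0.827, Dorne 0.251, Carrow 0.035.
The surplus seats go to Farrow, Arden.

Farrow: 4, Dorne: 3, Arden: 4, Carrow: 3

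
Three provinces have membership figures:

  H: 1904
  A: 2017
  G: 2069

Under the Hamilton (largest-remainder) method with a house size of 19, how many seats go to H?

6

Standard divisor: 5990 ÷ 19 ≈ 315.263.
Standard quotas: H 6.039, A 6.398, G 6.563.
Lower quotas: H 6, A 6, G 6 (sum 18, leaving 1 seat).
Remainders in descending order: G 0.563, A 0.398, H 0.039.
The surplus seat goes to G.
H receives 6.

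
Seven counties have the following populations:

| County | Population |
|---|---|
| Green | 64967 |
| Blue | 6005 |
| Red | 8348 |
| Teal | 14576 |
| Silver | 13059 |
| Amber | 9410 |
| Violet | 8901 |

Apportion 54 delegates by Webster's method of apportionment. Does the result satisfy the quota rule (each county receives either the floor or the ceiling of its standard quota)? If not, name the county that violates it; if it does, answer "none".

Standard quotas: Green 28.006, Blue 2.589, Red 3.599, Teal 6.283, Silver 5.630, Amber 4.056, Violet 3.837.
Webster allocation: Green 27, Blue 3, Red 4, Teal 6, Silver 6, Amber 4, Violet 4.
Green has quota 28.006 (lower 28, upper 29) but receives 27 — outside the quota interval.

Green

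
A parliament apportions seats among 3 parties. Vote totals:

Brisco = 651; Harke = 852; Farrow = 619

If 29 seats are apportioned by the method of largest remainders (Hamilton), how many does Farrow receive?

Standard divisor: 2122 ÷ 29 ≈ 73.172.
Standard quotas: Brisco 8.897, Harke 11.644, Farrow 8.459.
Lower quotas: Brisco 8, Harke 11, Farrow 8 (sum 27, leaving 2 seats).
Remainders in descending order: Brisco 0.897, Harke 0.644, Farrow 0.459.
Largest remainders: Brisco, Harke receive the extra seats.
Farrow receives 8.

8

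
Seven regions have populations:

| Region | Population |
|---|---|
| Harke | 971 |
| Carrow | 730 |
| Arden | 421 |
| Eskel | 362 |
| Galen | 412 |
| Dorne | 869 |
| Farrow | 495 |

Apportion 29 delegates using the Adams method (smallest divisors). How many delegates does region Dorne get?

6

Standard divisor 4260/29 ≈ 146.897; standard quotas: Harke 6.610, Carrow 4.969, Arden 2.866, Eskel 2.464, Galen 2.805, Dorne 5.916, Farrow 3.370.
Rounding up gives 7, 5, 3, 3, 3, 6, 4 = 31 seats, so the divisor must be adjusted.
With modified divisor 170: modified quotas Harke 5.712, Carrow 4.294, Arden 2.476, Eskel 2.129, Galen 2.424, Dorne 5.112, Farrow 2.912.
Rounding up: Harke 6, Carrow 5, Arden 3, Eskel 3, Galen 3, Dorne 6, Farrow 3 (total 29).
Dorne receives 6.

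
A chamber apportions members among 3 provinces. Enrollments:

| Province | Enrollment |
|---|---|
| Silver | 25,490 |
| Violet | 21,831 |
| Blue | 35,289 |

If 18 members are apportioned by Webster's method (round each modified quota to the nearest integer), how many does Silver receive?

5

Standard divisor 82610/18 ≈ 4589.444; standard quotas: Silver 5.554, Violet 4.757, Blue 7.689.
Rounding to the nearest integer gives 6, 5, 8 = 19 seats, so the divisor must be adjusted.
With modified divisor 4670: modified quotas Silver 5.458, Violet 4.675, Blue 7.557.
Rounding to the nearest integer: Silver 5, Violet 5, Blue 8 (total 18).
Silver receives 5.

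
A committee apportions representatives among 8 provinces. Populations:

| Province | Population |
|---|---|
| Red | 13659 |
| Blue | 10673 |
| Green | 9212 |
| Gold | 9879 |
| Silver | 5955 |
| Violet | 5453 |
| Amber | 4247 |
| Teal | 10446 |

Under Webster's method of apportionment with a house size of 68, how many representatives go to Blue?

11

Standard divisor 69524/68 ≈ 1022.412; standard quotas: Red 13.360, Blue 10.439, Green 9.010, Gold 9.662, Silver 5.824, Violet 5.333, Amber 4.154, Teal 10.217.
Rounding to the nearest integer gives 13, 10, 9, 10, 6, 5, 4, 10 = 67 seats, so the divisor must be adjusted.
With modified divisor 1014: modified quotas Red 13.470, Blue 10.526, Green 9.085, Gold 9.743, Silver 5.873, Violet 5.378, Amber 4.188, Teal 10.302.
Rounding to the nearest integer: Red 13, Blue 11, Green 9, Gold 10, Silver 6, Violet 5, Amber 4, Teal 10 (total 68).
Blue receives 11.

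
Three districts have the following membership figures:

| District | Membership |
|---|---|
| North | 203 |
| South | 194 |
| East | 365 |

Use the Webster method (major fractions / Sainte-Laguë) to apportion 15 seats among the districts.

North=4, South=4, East=7

Standard divisor 762/15 ≈ 50.8; standard quotas: North 3.996, South 3.819, East 7.185.
Rounding to the nearest integer gives North 4, South 4, East 7 — total 15, matching the house size, so no adjustment is needed.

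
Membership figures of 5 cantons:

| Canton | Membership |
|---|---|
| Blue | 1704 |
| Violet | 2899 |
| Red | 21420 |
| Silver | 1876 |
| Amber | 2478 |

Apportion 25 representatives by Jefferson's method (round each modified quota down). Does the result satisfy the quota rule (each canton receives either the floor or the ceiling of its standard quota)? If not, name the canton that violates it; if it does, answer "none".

Standard quotas: Blue 1.402, Violet 2.386, Red 17.628, Silver 1.544, Amber 2.039.
Jefferson allocation: Blue 1, Violet 2, Red 19, Silver 1, Amber 2.
Red has quota 17.628 (lower 17, upper 18) but receives 19 — outside the quota interval.

Red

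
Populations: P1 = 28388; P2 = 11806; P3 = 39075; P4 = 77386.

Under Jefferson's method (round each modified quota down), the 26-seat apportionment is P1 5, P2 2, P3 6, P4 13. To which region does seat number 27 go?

P3

Priority for the next seat is population ÷ (current seats + 1).
Priorities: P1 4731.333, P2 3935.333, P3 5582.143, P4 5527.571.
Highest priority: P3.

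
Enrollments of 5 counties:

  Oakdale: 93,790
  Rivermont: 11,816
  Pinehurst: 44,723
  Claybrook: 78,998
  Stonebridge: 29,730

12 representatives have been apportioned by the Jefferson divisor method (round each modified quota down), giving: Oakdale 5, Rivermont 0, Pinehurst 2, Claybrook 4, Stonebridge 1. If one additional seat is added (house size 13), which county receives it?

Priority for the next seat is population ÷ (current seats + 1).
Priorities: Oakdale 15631.667, Rivermont 11816.000, Pinehurst 14907.667, Claybrook 15799.600, Stonebridge 14865.000.
Highest priority: Claybrook.

Claybrook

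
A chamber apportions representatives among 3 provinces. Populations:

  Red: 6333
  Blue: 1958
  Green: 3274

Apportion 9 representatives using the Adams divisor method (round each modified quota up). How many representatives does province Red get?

4

Standard divisor 11565/9 ≈ 1285; standard quotas: Red 4.928, Blue 1.524, Green 2.548.
Rounding up gives 5, 2, 3 = 10 seats, so the divisor must be adjusted.
With modified divisor 1600: modified quotas Red 3.958, Blue 1.224, Green 2.046.
Rounding up: Red 4, Blue 2, Green 3 (total 9).
Red receives 4.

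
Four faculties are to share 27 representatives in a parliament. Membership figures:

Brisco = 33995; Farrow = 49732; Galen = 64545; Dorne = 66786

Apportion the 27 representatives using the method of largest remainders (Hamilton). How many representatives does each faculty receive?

Total 215058; standard divisor 215058/27 ≈ 7965.111.
Standard quotas: Brisco 4.2680, Farrow 6.2437, Galen 8.1035, Dorne 8.3848.
Lower quotas: Brisco 4, Farrow 6, Galen 8, Dorne 8 (sum 26, leaving 1 seat).
Remainders in descending order: Dorne 0.3848, Brisco 0.2680, Farrow 0.2437, Galen 0.1035.
The surplus seat goes to Dorne.

Brisco 4, Farrow 6, Galen 8, Dorne 9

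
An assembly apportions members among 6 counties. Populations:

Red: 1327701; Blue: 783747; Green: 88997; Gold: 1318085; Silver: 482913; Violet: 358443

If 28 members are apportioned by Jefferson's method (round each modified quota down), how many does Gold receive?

Standard divisor 4359886/28 ≈ 155710.214; standard quotas: Red 8.527, Blue 5.033, Green 0.572, Gold 8.465, Silver 3.101, Violet 2.302.
Rounding down gives 8, 5, 0, 8, 3, 2 = 26 seats, so the divisor must be adjusted.
With modified divisor 139600: modified quotas Red 9.511, Blue 5.614, Green 0.638, Gold 9.442, Silver 3.459, Violet 2.568.
Rounding down: Red 9, Blue 5, Green 0, Gold 9, Silver 3, Violet 2 (total 28).
Gold receives 9.

9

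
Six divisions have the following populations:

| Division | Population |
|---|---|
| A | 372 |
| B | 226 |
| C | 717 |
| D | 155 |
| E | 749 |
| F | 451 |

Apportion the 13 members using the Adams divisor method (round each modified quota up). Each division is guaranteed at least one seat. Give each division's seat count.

A=2, B=1, C=3, D=1, E=4, F=2

Standard divisor 2670/13 ≈ 205.385; standard quotas: A 1.811, B 1.100, C 3.491, D 0.755, E 3.647, F 2.196.
Rounding up gives 2, 2, 4, 1, 4, 3 = 16 seats, so the divisor must be adjusted.
With modified divisor 244: modified quotas A 1.525, B 0.926, C 2.939, D 0.635, E 3.070, F 1.848.
Rounding up: A 2, B 1, C 3, D 1, E 4, F 2 (total 13).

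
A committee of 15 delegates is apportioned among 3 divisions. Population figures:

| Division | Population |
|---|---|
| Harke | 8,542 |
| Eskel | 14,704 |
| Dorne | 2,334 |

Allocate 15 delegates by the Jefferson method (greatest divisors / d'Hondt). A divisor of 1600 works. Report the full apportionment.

With modified divisor 1600: modified quotas Harke 5.339, Eskel 9.190, Dorne 1.459.
Rounding down: Harke 5, Eskel 9, Dorne 1 (total 15).

Harke=5; Eskel=9; Dorne=1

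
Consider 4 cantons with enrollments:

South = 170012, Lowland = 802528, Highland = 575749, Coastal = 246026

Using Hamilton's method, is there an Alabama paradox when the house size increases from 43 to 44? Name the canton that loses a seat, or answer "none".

At 43 seats: South 4, Lowland 19, Highland 14, Coastal 6.
At 44 seats: South 4, Lowland 20, Highland 14, Coastal 6.
No canton's allocation decreased.

none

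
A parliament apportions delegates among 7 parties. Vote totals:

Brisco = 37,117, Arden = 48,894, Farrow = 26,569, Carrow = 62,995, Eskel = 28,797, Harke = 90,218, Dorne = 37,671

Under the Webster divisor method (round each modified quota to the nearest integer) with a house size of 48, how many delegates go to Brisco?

5

Standard divisor 332261/48 ≈ 6922.104; standard quotas: Brisco 5.362, Arden 7.063, Farrow 3.838, Carrow 9.101, Eskel 4.160, Harke 13.033, Dorne 5.442.
Rounding to the nearest integer gives 5, 7, 4, 9, 4, 13, 5 = 47 seats, so the divisor must be adjusted.
With modified divisor 6800: modified quotas Brisco 5.458, Arden 7.190, Farrow 3.907, Carrow 9.264, Eskel 4.235, Harke 13.267, Dorne 5.540.
Rounding to the nearest integer: Brisco 5, Arden 7, Farrow 4, Carrow 9, Eskel 4, Harke 13, Dorne 6 (total 48).
Brisco receives 5.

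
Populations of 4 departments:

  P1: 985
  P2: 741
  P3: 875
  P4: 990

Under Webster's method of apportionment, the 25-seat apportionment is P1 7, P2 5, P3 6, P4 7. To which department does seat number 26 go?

Priority for the next seat is population ÷ (current seats + 0.5).
Priorities: P1 131.333, P2 134.727, P3 134.615, P4 132.000.
Highest priority: P2.

P2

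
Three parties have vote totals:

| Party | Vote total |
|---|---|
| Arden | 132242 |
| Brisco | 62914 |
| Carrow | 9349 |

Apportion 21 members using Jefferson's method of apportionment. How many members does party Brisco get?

6

Standard divisor 204505/21 ≈ 9738.333; standard quotas: Arden 13.580, Brisco 6.460, Carrow 0.960.
Rounding down gives 13, 6, 0 = 19 seats, so the divisor must be adjusted.
With modified divisor 9096.1: modified quotas Arden 14.538, Brisco 6.917, Carrow 1.028.
Rounding down: Arden 14, Brisco 6, Carrow 1 (total 21).
Brisco receives 6.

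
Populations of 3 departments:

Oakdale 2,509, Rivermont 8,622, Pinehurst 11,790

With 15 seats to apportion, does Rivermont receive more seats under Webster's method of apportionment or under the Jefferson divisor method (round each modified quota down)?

Jefferson

Webster: Oakdale 2, Rivermont 5, Pinehurst 8.
Jefferson: Oakdale 1, Rivermont 6, Pinehurst 8.
Rivermont gets 5 under Webster and 6 under Jefferson.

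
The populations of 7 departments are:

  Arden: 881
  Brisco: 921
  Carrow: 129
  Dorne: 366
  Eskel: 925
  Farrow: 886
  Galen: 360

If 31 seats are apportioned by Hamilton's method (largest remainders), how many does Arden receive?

Total 4468; standard divisor 4468/31 ≈ 144.129.
Standard quotas: Arden 6.113, Brisco 6.390, Carrow 0.895, Dorne 2.539, Eskel 6.418, Farrow 6.147, Galen 2.498.
Lower quotas: Arden 6, Brisco 6, Carrow 0, Dorne 2, Eskel 6, Farrow 6, Galen 2 (sum 28, leaving 3 seats).
Remainders in descending order: Carrow 0.895, Dorne 0.539, Galen 0.498, Eskel 0.418, Brisco 0.390, Farrow 0.147, Arden 0.113.
The surplus seats go to Carrow, Dorne, Galen.
Arden receives 6.

6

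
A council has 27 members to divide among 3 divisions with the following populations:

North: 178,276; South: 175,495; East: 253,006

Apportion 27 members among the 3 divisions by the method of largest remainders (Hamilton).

Total 606777; standard divisor 606777/27 ≈ 22473.222.
Standard quotas: North 7.9328, South 7.8091, East 11.2581.
Lower quotas: North 7, South 7, East 11 (sum 25, leaving 2 seats).
Remainders in descending order: North 0.9328, South 0.8091, East 0.2581.
Largest remainders: North, South receive the extra seats.

North 8; South 8; East 11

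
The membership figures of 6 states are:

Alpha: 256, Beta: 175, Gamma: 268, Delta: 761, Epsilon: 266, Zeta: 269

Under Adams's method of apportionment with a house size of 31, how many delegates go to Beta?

3

Standard divisor 1995/31 ≈ 64.355; standard quotas: Alpha 3.978, Beta 2.719, Gamma 4.164, Delta 11.825, Epsilon 4.133, Zeta 4.180.
Rounding up gives 4, 3, 5, 12, 5, 5 = 34 seats, so the divisor must be adjusted.
With modified divisor 68: modified quotas Alpha 3.765, Beta 2.574, Gamma 3.941, Delta 11.191, Epsilon 3.912, Zeta 3.956.
Rounding up: Alpha 4, Beta 3, Gamma 4, Delta 12, Epsilon 4, Zeta 4 (total 31).
Beta receives 3.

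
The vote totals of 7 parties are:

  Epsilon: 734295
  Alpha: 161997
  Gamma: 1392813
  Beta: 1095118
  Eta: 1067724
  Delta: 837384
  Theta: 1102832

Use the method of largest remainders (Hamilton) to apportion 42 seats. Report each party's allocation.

Total 6392163; standard divisor 6392163/42 ≈ 152194.357.
Standard quotas: Epsilon 4.8247, Alpha 1.0644, Gamma 9.1515, Beta 7.1955, Eta 7.0155, Delta 5.5021, Theta 7.2462.
Lower quotas: Epsilon 4, Alpha 1, Gamma 9, Beta 7, Eta 7, Delta 5, Theta 7 (sum 40, leaving 2 seats).
Remainders in descending order: Epsilon 0.8247, Delta 0.5021, Theta 0.2462, Beta 0.1955, Gamma 0.1515, Alpha 0.0644, Eta 0.0155.
The surplus seats go to Epsilon, Delta.

Epsilon 5, Alpha 1, Gamma 9, Beta 7, Eta 7, Delta 6, Theta 7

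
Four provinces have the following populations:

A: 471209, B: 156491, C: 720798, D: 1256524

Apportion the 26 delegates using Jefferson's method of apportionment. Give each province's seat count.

A 5, B 1, C 7, D 13

Standard divisor 2605022/26 ≈ 100193.154; standard quotas: A 4.703, B 1.562, C 7.194, D 12.541.
Rounding down gives 4, 1, 7, 12 = 24 seats, so the divisor must be adjusted.
With modified divisor 92200: modified quotas A 5.111, B 1.697, C 7.818, D 13.628.
Rounding down: A 5, B 1, C 7, D 13 (total 26).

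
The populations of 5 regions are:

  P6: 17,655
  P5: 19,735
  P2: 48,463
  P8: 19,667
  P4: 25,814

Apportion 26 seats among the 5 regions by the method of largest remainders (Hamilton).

Standard divisor: 131334 ÷ 26 ≈ 5051.308.
Standard quotas: P6 3.4951, P5 3.9069, P2 9.5941, P8 3.8934, P4 5.1104.
Lower quotas: P6 3, P5 3, P2 9, P8 3, P4 5 (sum 23, leaving 3 seats).
Remainders in descending order: P5 0.9069, P8 0.8934, P2 0.5941, P6 0.4951, P4 0.1104.
Largest remainders: P5, P8, P2 receive the extra seats.

P6 3, P5 4, P2 10, P8 4, P4 5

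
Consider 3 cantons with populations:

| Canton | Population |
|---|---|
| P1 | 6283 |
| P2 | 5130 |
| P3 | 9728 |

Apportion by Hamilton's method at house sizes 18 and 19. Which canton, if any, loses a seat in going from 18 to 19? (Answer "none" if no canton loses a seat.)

P2

At 18 seats: P1 5, P2 5, P3 8.
At 19 seats: P1 6, P2 4, P3 9.
P2 drops from 5 to 4.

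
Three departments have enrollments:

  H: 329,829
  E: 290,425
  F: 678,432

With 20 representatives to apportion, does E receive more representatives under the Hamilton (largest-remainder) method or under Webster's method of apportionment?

Hamilton

Hamilton: H 5, E 5, F 10.
Webster: H 5, E 4, F 11.
E gets 5 under Hamilton and 4 under Webster.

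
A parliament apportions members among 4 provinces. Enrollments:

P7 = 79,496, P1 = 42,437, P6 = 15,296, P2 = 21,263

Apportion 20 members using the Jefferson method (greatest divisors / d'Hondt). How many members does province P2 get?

Standard divisor 158492/20 ≈ 7924.6; standard quotas: P7 10.032, P1 5.355, P6 1.930, P2 2.683.
Rounding down gives 10, 5, 1, 2 = 18 seats, so the divisor must be adjusted.
With modified divisor 7200: modified quotas P7 11.041, P1 5.894, P6 2.124, P2 2.953.
Rounding down: P7 11, P1 5, P6 2, P2 2 (total 20).
P2 receives 2.

2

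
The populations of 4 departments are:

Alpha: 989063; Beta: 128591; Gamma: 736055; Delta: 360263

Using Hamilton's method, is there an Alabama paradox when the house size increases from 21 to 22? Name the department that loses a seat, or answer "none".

none

At 21 seats: Alpha 9, Beta 1, Gamma 7, Delta 4.
At 22 seats: Alpha 10, Beta 1, Gamma 7, Delta 4.
No department's allocation decreased.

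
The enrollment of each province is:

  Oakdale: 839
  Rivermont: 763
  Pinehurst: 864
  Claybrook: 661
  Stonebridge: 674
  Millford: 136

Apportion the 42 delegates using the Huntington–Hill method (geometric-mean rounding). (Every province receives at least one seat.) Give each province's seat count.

Oakdale 9; Rivermont 8; Pinehurst 9; Claybrook 7; Stonebridge 7; Millford 2

With divisor 94: modified quotas Oakdale 8.926, Rivermont 8.117, Pinehurst 9.191, Claybrook 7.032, Stonebridge 7.170, Millford 1.447.
Geometric-mean thresholds: Oakdale √(8·9)=8.485, Rivermont √(8·9)=8.485, Pinehurst √(9·10)=9.487, Claybrook √(7·8)=7.483, Stonebridge √(7·8)=7.483, Millford √(1·2)=1.414.
Each quota rounded against its threshold gives Oakdale 9, Rivermont 8, Pinehurst 9, Claybrook 7, Stonebridge 7, Millford 2 (total 42).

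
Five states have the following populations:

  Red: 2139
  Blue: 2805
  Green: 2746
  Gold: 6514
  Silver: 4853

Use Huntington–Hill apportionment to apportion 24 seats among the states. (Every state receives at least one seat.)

Red=3, Blue=4, Green=3, Gold=8, Silver=6

With divisor 801: modified quotas Red 2.670, Blue 3.502, Green 3.428, Gold 8.132, Silver 6.059.
Geometric-mean thresholds: Red √(2·3)=2.449, Blue √(3·4)=3.464, Green √(3·4)=3.464, Gold √(8·9)=8.485, Silver √(6·7)=6.481.
Each quota rounded against its threshold gives Red 3, Blue 4, Green 3, Gold 8, Silver 6 (total 24).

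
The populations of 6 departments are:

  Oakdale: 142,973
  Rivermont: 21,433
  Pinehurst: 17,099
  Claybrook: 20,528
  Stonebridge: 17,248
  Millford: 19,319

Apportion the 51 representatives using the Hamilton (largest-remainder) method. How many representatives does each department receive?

The standard divisor is 238600/51 ≈ 4678.431.
Standard quotas: Oakdale 30.5600, Rivermont 4.5812, Pinehurst 3.6549, Claybrook 4.3878, Stonebridge 3.6867, Millford 4.1294.
Lower quotas: Oakdale 30, Rivermont 4, Pinehurst 3, Claybrook 4, Stonebridge 3, Millford 4 (sum 48, leaving 3 seats).
Remainders in descending order: Stonebridge 0.6867, Pinehurst 0.6549, Rivermont 0.5812, Oakdale 0.5600, Claybrook 0.3878, Millford 0.1294.
The surplus seats go to Stonebridge, Pinehurst, Rivermont.

Oakdale 30, Rivermont 5, Pinehurst 4, Claybrook 4, Stonebridge 4, Millford 4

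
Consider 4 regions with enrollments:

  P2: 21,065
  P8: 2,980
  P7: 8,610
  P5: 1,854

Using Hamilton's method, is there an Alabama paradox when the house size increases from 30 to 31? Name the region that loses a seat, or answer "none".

P5

At 30 seats: P2 18, P8 3, P7 7, P5 2.
At 31 seats: P2 19, P8 3, P7 8, P5 1.
P5 drops from 2 to 1.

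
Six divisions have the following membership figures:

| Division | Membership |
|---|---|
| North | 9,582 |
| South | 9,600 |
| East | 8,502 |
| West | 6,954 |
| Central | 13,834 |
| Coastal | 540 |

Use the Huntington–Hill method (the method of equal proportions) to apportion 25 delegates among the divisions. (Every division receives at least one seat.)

With divisor 2071: modified quotas North 4.627, South 4.635, East 4.105, West 3.358, Central 6.680, Coastal 0.261.
Geometric-mean thresholds: North √(4·5)=4.472, South √(4·5)=4.472, East √(4·5)=4.472, West √(3·4)=3.464, Central √(6·7)=6.481, Coastal (min 1).
Each quota rounded against its threshold gives North 5, South 5, East 4, West 3, Central 7, Coastal 1 (total 25).

North 5, South 5, East 4, West 3, Central 7, Coastal 1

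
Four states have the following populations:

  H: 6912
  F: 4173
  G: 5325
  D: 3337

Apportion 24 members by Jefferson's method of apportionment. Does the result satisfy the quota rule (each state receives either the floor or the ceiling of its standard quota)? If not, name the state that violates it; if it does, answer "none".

none

Standard quotas: H 8.401, F 5.072, G 6.472, D 4.056.
Jefferson allocation: H 9, F 5, G 6, D 4.
Every allocation lies between the lower and upper quota.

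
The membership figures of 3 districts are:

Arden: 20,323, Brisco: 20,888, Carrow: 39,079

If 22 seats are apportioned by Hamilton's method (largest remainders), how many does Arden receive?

5

The standard divisor is 80290/22 ≈ 3649.545.
Standard quotas: Arden 5.5686, Brisco 5.7235, Carrow 10.7079.
Lower quotas: Arden 5, Brisco 5, Carrow 10 (sum 20, leaving 2 seats).
Remainders in descending order: Brisco 0.7235, Carrow 0.7079, Arden 0.5686.
Largest remainders: Brisco, Carrow receive the extra seats.
Arden receives 5.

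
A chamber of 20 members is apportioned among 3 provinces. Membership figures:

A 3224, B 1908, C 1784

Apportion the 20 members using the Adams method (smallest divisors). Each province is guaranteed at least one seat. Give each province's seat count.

A=9, B=6, C=5

Standard divisor 6916/20 ≈ 345.8; standard quotas: A 9.323, B 5.518, C 5.159.
Rounding up gives 10, 6, 6 = 22 seats, so the divisor must be adjusted.
With modified divisor 370: modified quotas A 8.714, B 5.157, C 4.822.
Rounding up: A 9, B 6, C 5 (total 20).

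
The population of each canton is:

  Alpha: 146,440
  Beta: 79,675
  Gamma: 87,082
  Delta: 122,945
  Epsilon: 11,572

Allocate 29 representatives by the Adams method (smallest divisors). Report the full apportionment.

Alpha 9, Beta 5, Gamma 6, Delta 8, Epsilon 1

Standard divisor 447714/29 ≈ 15438.414; standard quotas: Alpha 9.485, Beta 5.161, Gamma 5.641, Delta 7.964, Epsilon 0.750.
Rounding up gives 10, 6, 6, 8, 1 = 31 seats, so the divisor must be adjusted.
With modified divisor 16800: modified quotas Alpha 8.717, Beta 4.743, Gamma 5.183, Delta 7.318, Epsilon 0.689.
Rounding up: Alpha 9, Beta 5, Gamma 6, Delta 8, Epsilon 1 (total 29).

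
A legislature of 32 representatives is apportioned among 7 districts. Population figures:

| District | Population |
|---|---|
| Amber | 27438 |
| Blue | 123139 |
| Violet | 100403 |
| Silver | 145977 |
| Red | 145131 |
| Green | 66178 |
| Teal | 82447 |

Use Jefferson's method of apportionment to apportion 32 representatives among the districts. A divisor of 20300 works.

Amber=1; Blue=6; Violet=4; Silver=7; Red=7; Green=3; Teal=4

With modified divisor 20300: modified quotas Amber 1.352, Blue 6.066, Violet 4.946, Silver 7.191, Red 7.149, Green 3.260, Teal 4.061.
Rounding down: Amber 1, Blue 6, Violet 4, Silver 7, Red 7, Green 3, Teal 4 (total 32).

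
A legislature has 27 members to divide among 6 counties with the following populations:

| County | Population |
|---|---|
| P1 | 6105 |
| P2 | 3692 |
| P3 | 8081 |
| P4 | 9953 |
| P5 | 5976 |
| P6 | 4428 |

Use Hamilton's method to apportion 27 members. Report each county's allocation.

Total 38235; standard divisor 38235/27 ≈ 1416.111.
Standard quotas: P1 4.3111, P2 2.6071, P3 5.7065, P4 7.0284, P5 4.2200, P6 3.1269.
Lower quotas: P1 4, P2 2, P3 5, P4 7, P5 4, P6 3 (sum 25, leaving 2 seats).
Remainders in descending order: P3 0.7065, P2 0.6071, P1 0.3111, P5 0.2200, P6 0.1269, P4 0.0284.
The surplus seats go to P3, P2.

P1: 4, P2: 3, P3: 6, P4: 7, P5: 4, P6: 3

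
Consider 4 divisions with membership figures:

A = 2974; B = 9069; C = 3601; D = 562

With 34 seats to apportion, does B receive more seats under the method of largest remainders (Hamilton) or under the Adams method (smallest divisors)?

Hamilton

Hamilton: A 6, B 19, C 8, D 1.
Adams: A 6, B 18, C 8, D 2.
B gets 19 under Hamilton and 18 under Adams.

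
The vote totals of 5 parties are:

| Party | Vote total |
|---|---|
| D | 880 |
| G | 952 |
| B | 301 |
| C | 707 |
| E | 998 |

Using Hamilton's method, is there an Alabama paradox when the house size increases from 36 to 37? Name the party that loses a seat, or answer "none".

none

At 36 seats: D 8, G 9, B 3, C 7, E 9.
At 37 seats: D 8, G 9, B 3, C 7, E 10.
No party's allocation decreased.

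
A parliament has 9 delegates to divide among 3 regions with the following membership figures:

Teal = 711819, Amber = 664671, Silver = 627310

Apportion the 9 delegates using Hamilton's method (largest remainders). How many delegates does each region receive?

Teal=3, Amber=3, Silver=3

Total 2003800; standard divisor 2003800/9 ≈ 222644.444.
Standard quotas: Teal 3.1971, Amber 2.9853, Silver 2.8175.
Lower quotas: Teal 3, Amber 2, Silver 2 (sum 7, leaving 2 seats).
Remainders in descending order: Amber 0.9853, Silver 0.8175, Teal 0.1971.
The surplus seats go to Amber, Silver.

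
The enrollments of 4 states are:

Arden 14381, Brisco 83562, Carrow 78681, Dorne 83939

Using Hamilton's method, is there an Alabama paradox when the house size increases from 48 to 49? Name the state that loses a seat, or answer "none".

Arden

At 48 seats: Arden 3, Brisco 15, Carrow 15, Dorne 15.
At 49 seats: Arden 2, Brisco 16, Carrow 15, Dorne 16.
Arden drops from 3 to 2.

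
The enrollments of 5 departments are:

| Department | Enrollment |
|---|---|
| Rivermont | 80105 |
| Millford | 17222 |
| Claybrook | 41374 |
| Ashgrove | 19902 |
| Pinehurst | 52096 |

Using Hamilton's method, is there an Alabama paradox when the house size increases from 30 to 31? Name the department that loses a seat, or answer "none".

At 30 seats: Rivermont 11, Millford 3, Claybrook 6, Ashgrove 3, Pinehurst 7.
At 31 seats: Rivermont 12, Millford 2, Claybrook 6, Ashgrove 3, Pinehurst 8.
Millford drops from 3 to 2.

Millford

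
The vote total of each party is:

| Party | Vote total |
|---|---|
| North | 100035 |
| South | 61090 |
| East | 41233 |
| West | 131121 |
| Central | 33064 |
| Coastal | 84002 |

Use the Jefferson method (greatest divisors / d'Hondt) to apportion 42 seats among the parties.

Standard divisor 450545/42 ≈ 10727.262; standard quotas: North 9.325, South 5.695, East 3.844, West 12.223, Central 3.082, Coastal 7.831.
Rounding down gives 9, 5, 3, 12, 3, 7 = 39 seats, so the divisor must be adjusted.
With modified divisor 10130: modified quotas North 9.875, South 6.031, East 4.070, West 12.944, Central 3.264, Coastal 8.292.
Rounding down: North 9, South 6, East 4, West 12, Central 3, Coastal 8 (total 42).

North: 9; South: 6; East: 4; West: 12; Central: 3; Coastal: 8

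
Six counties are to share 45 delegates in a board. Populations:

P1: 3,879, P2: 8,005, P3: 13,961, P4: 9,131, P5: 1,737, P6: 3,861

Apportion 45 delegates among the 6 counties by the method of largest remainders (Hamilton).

The standard divisor is 40574/45 ≈ 901.644.
Standard quotas: P1 4.3021, P2 8.8782, P3 15.4839, P4 10.1271, P5 1.9265, P6 4.2822.
Lower quotas: P1 4, P2 8, P3 15, P4 10, P5 1, P6 4 (sum 42, leaving 3 seats).
Remainders in descending order: P5 0.9265, P2 0.8782, P3 0.4839, P1 0.3021, P6 0.2822, P4 0.1271.
Largest remainders: P5, P2, P3 receive the extra seats.

P1: 4; P2: 9; P3: 16; P4: 10; P5: 2; P6: 4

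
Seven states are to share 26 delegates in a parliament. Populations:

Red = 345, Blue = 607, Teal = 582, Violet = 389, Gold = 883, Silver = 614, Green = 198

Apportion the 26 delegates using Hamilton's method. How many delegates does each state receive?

Red=3, Blue=4, Teal=4, Violet=3, Gold=6, Silver=4, Green=2

Standard divisor: 3618 ÷ 26 ≈ 139.154.
Standard quotas: Red 2.479, Blue 4.362, Teal 4.182, Violet 2.795, Gold 6.345, Silver 4.412, Green 1.423.
Lower quotas: Red 2, Blue 4, Teal 4, Violet 2, Gold 6, Silver 4, Green 1 (sum 23, leaving 3 seats).
Remainders in descending order: Violet 0.795, Red 0.479, Green 0.423, Silver 0.412, Blue 0.362, Gold 0.345, Teal 0.182.
Largest remainders: Violet, Red, Green receive the extra seats.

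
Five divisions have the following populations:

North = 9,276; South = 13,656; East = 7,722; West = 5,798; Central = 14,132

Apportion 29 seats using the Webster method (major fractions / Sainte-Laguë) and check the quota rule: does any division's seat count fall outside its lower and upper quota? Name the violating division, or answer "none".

none

Standard quotas: North 5.318, South 7.829, East 4.427, West 3.324, Central 8.102.
Webster allocation: North 5, South 8, East 5, West 3, Central 8.
Every allocation lies between the lower and upper quota.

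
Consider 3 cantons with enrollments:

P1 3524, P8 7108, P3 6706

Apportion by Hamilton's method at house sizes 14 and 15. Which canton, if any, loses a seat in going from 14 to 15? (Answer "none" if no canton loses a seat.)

At 14 seats: P1 3, P8 6, P3 5.
At 15 seats: P1 3, P8 6, P3 6.
No canton's allocation decreased.

none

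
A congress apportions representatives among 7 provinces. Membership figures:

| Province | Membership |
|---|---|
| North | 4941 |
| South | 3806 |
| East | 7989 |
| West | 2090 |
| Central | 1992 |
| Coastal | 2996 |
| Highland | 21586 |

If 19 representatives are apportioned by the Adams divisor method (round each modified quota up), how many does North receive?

Standard divisor 45400/19 ≈ 2389.474; standard quotas: North 2.068, South 1.593, East 3.343, West 0.875, Central 0.834, Coastal 1.254, Highland 9.034.
Rounding up gives 3, 2, 4, 1, 1, 2, 10 = 23 seats, so the divisor must be adjusted.
With modified divisor 2800: modified quotas North 1.765, South 1.359, East 2.853, West 0.746, Central 0.711, Coastal 1.070, Highland 7.709.
Rounding up: North 2, South 2, East 3, West 1, Central 1, Coastal 2, Highland 8 (total 19).
North receives 2.

2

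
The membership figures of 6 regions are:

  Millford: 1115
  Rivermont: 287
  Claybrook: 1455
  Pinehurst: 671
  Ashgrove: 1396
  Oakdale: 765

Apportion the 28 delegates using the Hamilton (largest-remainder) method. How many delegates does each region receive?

Total 5689; standard divisor 5689/28 ≈ 203.179.
Standard quotas: Millford 5.488, Rivermont 1.413, Claybrook 7.161, Pinehurst 3.303, Ashgrove 6.871, Oakdale 3.765.
Lower quotas: Millford 5, Rivermont 1, Claybrook 7, Pinehurst 3, Ashgrove 6, Oakdale 3 (sum 25, leaving 3 seats).
Remainders in descending order: Ashgrove 0.871, Oakdale 0.765, Millford 0.488, Rivermont 0.413, Pinehurst 0.303, Claybrook 0.161.
The surplus seats go to Ashgrove, Oakdale, Millford.

Millford: 6; Rivermont: 1; Claybrook: 7; Pinehurst: 3; Ashgrove: 7; Oakdale: 4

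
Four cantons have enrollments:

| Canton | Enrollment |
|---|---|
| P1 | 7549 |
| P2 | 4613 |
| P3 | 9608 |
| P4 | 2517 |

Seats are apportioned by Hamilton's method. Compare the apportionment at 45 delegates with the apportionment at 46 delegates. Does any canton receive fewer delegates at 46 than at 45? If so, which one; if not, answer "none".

At 45 seats: P1 14, P2 8, P3 18, P4 5.
At 46 seats: P1 14, P2 9, P3 18, P4 5.
No canton's allocation decreased.

none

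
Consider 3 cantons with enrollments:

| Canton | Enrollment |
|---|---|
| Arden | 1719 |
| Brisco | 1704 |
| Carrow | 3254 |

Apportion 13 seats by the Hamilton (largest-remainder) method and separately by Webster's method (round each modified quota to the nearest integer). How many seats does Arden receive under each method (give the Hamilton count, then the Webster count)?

Hamilton: Arden 4, Brisco 3, Carrow 6.
Webster: Arden 3, Brisco 3, Carrow 7.
Arden gets 4 under Hamilton and 3 under Webster.

4 and 3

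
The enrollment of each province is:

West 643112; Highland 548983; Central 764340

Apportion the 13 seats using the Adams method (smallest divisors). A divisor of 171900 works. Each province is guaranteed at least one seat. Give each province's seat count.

West 4, Highland 4, Central 5

With modified divisor 171900: modified quotas West 3.741, Highland 3.194, Central 4.446.
Rounding up: West 4, Highland 4, Central 5 (total 13).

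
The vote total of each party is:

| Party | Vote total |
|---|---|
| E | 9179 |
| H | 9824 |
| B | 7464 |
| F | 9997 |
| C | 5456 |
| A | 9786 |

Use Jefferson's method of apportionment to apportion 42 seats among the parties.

E=8, H=8, B=6, F=8, C=4, A=8

Standard divisor 51706/42 ≈ 1231.095; standard quotas: E 7.456, H 7.980, B 6.063, F 8.120, C 4.432, A 7.949.
Rounding down gives 7, 7, 6, 8, 4, 7 = 39 seats, so the divisor must be adjusted.
With modified divisor 1130: modified quotas E 8.123, H 8.694, B 6.605, F 8.847, C 4.828, A 8.660.
Rounding down: E 8, H 8, B 6, F 8, C 4, A 8 (total 42).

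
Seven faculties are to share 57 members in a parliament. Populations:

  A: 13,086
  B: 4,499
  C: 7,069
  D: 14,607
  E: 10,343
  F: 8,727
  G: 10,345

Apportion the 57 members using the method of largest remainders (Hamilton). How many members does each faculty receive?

The standard divisor is 68676/57 ≈ 1204.842.
Standard quotas: A 10.8612, B 3.7341, C 5.8672, D 12.1236, E 8.5845, F 7.2433, G 8.5862.
Lower quotas: A 10, B 3, C 5, D 12, E 8, F 7, G 8 (sum 53, leaving 4 seats).
Remainders in descending order: C 0.8672, A 0.8612, B 0.7341, G 0.5862, E 0.5845, F 0.2433, D 0.1236.
The surplus seats go to C, A, B, G.

A: 11, B: 4, C: 6, D: 12, E: 8, F: 7, G: 9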